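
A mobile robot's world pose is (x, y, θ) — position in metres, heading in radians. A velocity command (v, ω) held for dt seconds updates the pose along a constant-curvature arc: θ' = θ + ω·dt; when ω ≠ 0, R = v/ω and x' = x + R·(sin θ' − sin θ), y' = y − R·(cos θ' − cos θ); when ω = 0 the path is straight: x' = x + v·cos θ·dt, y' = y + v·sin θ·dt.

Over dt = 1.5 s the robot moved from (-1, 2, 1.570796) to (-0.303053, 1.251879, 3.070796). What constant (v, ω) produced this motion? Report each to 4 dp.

v = -0.7500, ω = 1.0000

Δθ = 3.070796 − 1.570796 = 1.500000
ω = Δθ/dt = 1.500000/1.5 = 1.0000
R = −Δy/(cos θ' − cos θ) = -0.7500
v = R·ω = -0.7500·1.0000 = -0.7500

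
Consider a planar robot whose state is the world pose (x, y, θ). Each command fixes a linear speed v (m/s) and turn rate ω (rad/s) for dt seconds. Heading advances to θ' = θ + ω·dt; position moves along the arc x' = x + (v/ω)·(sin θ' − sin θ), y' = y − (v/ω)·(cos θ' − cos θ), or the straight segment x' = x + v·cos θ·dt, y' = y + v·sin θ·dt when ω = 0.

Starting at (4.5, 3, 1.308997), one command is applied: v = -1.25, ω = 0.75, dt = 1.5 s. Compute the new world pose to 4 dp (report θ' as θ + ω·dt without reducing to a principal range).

θ' = 1.3090 + 0.75·1.5 = 2.4340
R = v/ω = -1.25/0.75 = -1.6667
x' = 4.5 + -1.6667·(sin 2.4340 − sin 1.3090) = 5.0265
y' = 3 − -1.6667·(cos 2.4340 − cos 1.3090) = 1.3021

(5.0265, 1.3021, 2.4340)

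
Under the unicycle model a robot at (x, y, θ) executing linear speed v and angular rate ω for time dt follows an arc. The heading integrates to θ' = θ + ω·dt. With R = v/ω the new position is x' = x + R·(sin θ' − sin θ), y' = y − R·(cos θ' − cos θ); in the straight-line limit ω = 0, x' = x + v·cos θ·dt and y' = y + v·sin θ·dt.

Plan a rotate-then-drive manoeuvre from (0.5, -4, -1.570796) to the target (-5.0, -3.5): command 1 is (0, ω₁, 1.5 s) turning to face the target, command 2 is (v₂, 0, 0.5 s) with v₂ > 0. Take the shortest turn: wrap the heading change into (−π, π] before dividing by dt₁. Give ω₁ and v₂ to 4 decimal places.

ω₁ = -1.1076, v₂ = 11.0454

heading to target = atan2(-3.5−-4, -5−0.5) = 3.0509
Δθ = wrap(3.0509 − -1.5708) = -1.6615; ω₁ = Δθ/dt₁ = -1.1076
distance = √((-5−0.5)² + (-3.5−-4)²) = 5.5227; v₂ = distance/dt₂ = 11.0454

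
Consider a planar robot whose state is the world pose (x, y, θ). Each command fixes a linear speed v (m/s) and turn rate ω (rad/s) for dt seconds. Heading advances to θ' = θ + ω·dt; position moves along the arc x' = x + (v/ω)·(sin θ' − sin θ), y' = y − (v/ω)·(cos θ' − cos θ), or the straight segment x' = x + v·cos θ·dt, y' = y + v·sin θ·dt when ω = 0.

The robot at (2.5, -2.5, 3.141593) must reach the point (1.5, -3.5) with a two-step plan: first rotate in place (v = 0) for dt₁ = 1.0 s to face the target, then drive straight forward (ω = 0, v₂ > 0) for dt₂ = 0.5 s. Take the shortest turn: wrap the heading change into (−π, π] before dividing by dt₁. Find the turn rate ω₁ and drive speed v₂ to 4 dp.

heading to target = atan2(-3.5−-2.5, 1.5−2.5) = -2.3562
Δθ = wrap(-2.3562 − 3.1416) = 0.7854; ω₁ = Δθ/dt₁ = 0.7854
distance = √((1.5−2.5)² + (-3.5−-2.5)²) = 1.4142; v₂ = distance/dt₂ = 2.8284

ω₁ = 0.7854, v₂ = 2.8284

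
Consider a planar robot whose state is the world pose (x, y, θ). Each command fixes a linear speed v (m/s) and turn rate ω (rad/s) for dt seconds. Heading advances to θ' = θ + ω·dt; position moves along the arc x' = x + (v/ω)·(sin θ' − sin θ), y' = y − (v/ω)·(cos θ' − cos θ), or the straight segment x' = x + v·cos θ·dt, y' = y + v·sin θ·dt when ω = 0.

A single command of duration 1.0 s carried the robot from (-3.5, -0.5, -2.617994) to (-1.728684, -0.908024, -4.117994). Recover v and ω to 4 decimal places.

Δθ = -4.117994 − -2.617994 = -1.500000
ω = Δθ/dt = -1.500000/1.0 = -1.5000
R = Δx/(sin θ' − sin θ) = 1.3333
v = R·ω = 1.3333·-1.5000 = -2.0000

v = -2.0000, ω = -1.5000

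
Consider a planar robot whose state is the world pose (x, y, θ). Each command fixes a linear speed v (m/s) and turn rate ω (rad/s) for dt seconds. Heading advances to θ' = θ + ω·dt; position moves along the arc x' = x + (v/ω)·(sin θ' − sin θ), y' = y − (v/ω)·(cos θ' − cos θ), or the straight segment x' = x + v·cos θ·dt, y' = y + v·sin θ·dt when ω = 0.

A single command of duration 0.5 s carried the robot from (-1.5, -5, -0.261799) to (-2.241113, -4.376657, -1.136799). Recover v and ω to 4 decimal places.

v = -2.0000, ω = -1.7500

Δθ = -1.136799 − -0.261799 = -0.875000
ω = Δθ/dt = -0.875000/0.5 = -1.7500
R = Δx/(sin θ' − sin θ) = 1.1429
v = R·ω = 1.1429·-1.7500 = -2.0000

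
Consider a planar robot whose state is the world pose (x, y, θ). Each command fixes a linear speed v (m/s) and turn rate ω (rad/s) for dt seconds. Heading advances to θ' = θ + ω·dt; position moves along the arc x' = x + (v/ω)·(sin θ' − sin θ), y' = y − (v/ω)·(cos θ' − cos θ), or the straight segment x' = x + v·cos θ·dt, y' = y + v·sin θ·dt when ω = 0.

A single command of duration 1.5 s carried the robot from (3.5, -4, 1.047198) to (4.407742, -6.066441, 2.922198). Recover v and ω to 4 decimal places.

Δθ = 2.922198 − 1.047198 = 1.875000
ω = Δθ/dt = 1.875000/1.5 = 1.2500
R = −Δy/(cos θ' − cos θ) = -1.4000
v = R·ω = -1.4000·1.2500 = -1.7500

v = -1.7500, ω = 1.2500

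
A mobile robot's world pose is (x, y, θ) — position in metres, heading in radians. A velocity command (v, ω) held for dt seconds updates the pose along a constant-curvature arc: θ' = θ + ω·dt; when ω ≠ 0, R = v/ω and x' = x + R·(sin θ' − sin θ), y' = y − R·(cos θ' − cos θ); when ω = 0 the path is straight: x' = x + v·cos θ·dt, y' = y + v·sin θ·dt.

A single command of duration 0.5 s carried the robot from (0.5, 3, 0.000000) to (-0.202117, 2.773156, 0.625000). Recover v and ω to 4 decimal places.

Δθ = 0.625000 − 0.000000 = 0.625000
ω = Δθ/dt = 0.625000/0.5 = 1.2500
R = Δx/(sin θ' − sin θ) = -1.2000
v = R·ω = -1.2000·1.2500 = -1.5000

v = -1.5000, ω = 1.2500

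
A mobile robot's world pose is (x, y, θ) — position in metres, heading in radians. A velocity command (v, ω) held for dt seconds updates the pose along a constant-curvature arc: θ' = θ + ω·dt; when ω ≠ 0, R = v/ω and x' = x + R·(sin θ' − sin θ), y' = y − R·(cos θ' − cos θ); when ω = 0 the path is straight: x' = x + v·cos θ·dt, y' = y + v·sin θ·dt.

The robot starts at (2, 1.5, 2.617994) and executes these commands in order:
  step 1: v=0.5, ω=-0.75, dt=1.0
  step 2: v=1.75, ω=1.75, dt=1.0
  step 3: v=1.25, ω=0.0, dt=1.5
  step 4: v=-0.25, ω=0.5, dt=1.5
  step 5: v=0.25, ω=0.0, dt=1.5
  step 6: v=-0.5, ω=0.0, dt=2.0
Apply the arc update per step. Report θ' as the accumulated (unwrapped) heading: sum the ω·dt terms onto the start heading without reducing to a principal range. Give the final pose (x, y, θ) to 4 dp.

step 1: θ'=1.8680 (R=-0.6667) → pose (1.6959, 1.8821, 1.8680)
step 2: θ'=3.6180 (R=1.0000) → pose (0.2811, 2.4779, 3.6180)
step 3: θ'=3.6180 (straight) → pose (-1.3851, 1.6181, 3.6180)
step 4: θ'=4.3680 (R=-0.5000) → pose (-1.1437, 1.8936, 4.3680)
step 5: θ'=4.3680 (straight) → pose (-1.2703, 1.5406, 4.3680)
step 6: θ'=4.3680 (straight) → pose (-0.9327, 2.4819, 4.3680)

(-0.9327, 2.4819, 4.3680)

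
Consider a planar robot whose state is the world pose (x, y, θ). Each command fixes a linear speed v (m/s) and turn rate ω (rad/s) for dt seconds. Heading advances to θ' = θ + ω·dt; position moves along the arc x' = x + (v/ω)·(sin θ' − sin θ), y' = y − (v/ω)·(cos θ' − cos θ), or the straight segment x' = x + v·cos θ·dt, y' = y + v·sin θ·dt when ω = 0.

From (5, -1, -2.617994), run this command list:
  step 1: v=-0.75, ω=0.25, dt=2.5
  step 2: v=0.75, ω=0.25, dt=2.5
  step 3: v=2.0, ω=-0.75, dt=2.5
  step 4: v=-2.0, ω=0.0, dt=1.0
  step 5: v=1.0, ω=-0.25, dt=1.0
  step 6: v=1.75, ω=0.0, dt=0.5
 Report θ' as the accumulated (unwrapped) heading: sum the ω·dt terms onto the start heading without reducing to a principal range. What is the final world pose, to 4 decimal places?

(3.3489, -4.3322, -3.4930)

step 1: θ'=-1.9930 (R=-3.0000) → pose (6.2366, 0.3688, -1.9930)
step 2: θ'=-1.3680 (R=3.0000) → pose (6.0346, -1.4648, -1.3680)
step 3: θ'=-3.2430 (R=-2.6667) → pose (3.1527, -4.6548, -3.2430)
step 4: θ'=-3.2430 (straight) → pose (5.1424, -4.8573, -3.2430)
step 5: θ'=-3.4930 (R=-4.0000) → pose (4.1705, -4.6334, -3.4930)
step 6: θ'=-3.4930 (straight) → pose (3.3489, -4.3322, -3.4930)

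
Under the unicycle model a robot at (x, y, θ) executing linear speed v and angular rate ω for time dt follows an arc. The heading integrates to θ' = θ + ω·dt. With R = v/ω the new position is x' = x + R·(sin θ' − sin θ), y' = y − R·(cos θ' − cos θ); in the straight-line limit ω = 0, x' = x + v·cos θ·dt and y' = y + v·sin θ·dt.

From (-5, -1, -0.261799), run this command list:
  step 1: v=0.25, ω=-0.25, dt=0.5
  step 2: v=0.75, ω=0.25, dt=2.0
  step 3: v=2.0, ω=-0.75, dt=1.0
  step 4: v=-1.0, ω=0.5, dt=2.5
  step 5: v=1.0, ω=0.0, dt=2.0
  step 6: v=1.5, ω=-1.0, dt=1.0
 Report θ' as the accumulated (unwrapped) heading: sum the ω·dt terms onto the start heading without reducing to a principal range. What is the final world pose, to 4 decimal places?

step 1: θ'=-0.3868 (R=-1.0000) → pose (-4.8816, -1.0398, -0.3868)
step 2: θ'=0.1132 (R=3.0000) → pose (-3.4110, -1.2422, 0.1132)
step 3: θ'=-0.6368 (R=-2.6667) → pose (-1.5241, -1.7478, -0.6368)
step 4: θ'=0.6132 (R=-2.0000) → pose (-3.8644, -1.7202, 0.6132)
step 5: θ'=0.6132 (straight) → pose (-2.2288, -0.5692, 0.6132)
step 6: θ'=-0.3868 (R=-1.5000) → pose (-0.7997, -0.4068, -0.3868)

(-0.7997, -0.4068, -0.3868)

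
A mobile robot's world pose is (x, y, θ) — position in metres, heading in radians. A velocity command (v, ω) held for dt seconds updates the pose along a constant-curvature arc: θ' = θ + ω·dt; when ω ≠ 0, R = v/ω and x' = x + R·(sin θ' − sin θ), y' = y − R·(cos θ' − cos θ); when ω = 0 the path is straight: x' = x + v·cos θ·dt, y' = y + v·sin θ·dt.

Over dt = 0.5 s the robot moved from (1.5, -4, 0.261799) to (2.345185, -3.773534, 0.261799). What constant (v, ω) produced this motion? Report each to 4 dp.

v = 1.7500, ω = 0.0000

Δθ = 0.261799 − 0.261799 = 0.000000
ω = Δθ/dt = 0.000000/0.5 = 0.0000
ω = 0 → v = (Δx·cos θ + Δy·sin θ)/dt = 1.7500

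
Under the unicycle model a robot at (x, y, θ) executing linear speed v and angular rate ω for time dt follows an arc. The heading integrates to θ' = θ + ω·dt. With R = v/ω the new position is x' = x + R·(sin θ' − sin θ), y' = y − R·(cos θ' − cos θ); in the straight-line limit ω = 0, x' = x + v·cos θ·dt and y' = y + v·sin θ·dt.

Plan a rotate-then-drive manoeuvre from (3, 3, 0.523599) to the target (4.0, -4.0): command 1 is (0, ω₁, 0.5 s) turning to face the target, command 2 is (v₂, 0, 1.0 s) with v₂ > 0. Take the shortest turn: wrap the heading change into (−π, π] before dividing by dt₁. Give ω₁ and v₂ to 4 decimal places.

heading to target = atan2(-4−3, 4−3) = -1.4289
Δθ = wrap(-1.4289 − 0.5236) = -1.9525; ω₁ = Δθ/dt₁ = -3.9050
distance = √((4−3)² + (-4−3)²) = 7.0711; v₂ = distance/dt₂ = 7.0711

ω₁ = -3.9050, v₂ = 7.0711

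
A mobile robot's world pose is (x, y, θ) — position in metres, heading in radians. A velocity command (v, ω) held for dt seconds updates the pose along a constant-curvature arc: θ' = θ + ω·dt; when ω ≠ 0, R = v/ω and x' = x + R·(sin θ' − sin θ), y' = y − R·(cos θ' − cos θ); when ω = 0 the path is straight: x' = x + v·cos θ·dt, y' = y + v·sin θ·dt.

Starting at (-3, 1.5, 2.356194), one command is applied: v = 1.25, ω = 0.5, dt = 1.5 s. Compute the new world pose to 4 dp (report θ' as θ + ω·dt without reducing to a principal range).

θ' = 2.3562 + 0.5·1.5 = 3.1062
R = v/ω = 1.25/0.5 = 2.5000
x' = -3 + 2.5000·(sin 3.1062 − sin 2.3562) = -4.6793
y' = 1.5 − 2.5000·(cos 3.1062 − cos 2.3562) = 2.2307

(-4.6793, 2.2307, 3.1062)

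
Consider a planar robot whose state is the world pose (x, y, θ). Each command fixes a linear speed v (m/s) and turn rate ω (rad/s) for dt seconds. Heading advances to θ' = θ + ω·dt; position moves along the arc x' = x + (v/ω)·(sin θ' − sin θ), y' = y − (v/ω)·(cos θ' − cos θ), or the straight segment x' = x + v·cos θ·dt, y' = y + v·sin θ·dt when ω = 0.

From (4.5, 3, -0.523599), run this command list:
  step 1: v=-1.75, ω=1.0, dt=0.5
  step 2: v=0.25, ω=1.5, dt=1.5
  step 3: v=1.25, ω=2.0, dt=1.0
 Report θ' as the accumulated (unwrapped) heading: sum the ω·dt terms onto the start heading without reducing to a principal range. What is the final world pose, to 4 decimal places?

step 1: θ'=-0.0236 (R=-1.7500) → pose (3.6663, 3.2340, -0.0236)
step 2: θ'=2.2264 (R=0.1667) → pose (3.8023, 3.5022, 2.2264)
step 3: θ'=4.2264 (R=0.6250) → pose (2.7543, 3.4131, 4.2264)

(2.7543, 3.4131, 4.2264)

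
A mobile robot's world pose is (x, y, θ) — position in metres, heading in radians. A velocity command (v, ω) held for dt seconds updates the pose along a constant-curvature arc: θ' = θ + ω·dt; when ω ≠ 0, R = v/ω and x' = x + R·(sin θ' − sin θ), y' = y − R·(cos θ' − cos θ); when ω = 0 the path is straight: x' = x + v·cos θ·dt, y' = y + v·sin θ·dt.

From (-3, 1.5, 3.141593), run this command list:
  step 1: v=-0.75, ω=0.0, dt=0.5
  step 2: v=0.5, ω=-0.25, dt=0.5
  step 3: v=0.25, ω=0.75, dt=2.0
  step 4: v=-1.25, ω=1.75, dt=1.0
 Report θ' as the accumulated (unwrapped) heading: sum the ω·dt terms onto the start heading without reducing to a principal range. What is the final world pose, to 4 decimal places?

step 1: θ'=3.1416 (straight) → pose (-2.6250, 1.5000, 3.1416)
step 2: θ'=3.0166 (R=-2.0000) → pose (-2.8743, 1.5156, 3.0166)
step 3: θ'=4.5166 (R=0.3333) → pose (-3.2429, 1.2497, 4.5166)
step 4: θ'=6.2666 (R=-0.7143) → pose (-3.9317, 2.1029, 6.2666)

(-3.9317, 2.1029, 6.2666)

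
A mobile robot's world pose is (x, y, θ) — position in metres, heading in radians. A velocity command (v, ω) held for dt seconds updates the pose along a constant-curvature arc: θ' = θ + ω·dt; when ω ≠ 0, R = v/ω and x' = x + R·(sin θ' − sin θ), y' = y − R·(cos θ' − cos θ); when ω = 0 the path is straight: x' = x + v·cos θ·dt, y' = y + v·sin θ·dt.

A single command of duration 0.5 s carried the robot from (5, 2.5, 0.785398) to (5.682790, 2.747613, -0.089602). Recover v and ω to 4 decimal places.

Δθ = -0.089602 − 0.785398 = -0.875000
ω = Δθ/dt = -0.875000/0.5 = -1.7500
R = Δx/(sin θ' − sin θ) = -0.8571
v = R·ω = -0.8571·-1.7500 = 1.5000

v = 1.5000, ω = -1.7500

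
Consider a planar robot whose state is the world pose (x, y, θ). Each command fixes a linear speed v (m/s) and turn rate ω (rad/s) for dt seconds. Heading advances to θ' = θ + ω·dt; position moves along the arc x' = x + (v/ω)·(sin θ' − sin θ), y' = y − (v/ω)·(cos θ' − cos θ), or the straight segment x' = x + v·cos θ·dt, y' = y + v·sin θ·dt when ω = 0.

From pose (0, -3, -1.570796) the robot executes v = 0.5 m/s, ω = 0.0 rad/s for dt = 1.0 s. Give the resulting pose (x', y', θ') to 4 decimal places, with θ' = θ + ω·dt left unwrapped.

θ' = -1.5708 + 0.0·1.0 = -1.5708
ω = 0 → straight: x' = 0 + 0.5·cos(-1.5708)·1.0 = 0.0000
y' = -3 + 0.5·sin(-1.5708)·1.0 = -3.5000

(0.0000, -3.5000, -1.5708)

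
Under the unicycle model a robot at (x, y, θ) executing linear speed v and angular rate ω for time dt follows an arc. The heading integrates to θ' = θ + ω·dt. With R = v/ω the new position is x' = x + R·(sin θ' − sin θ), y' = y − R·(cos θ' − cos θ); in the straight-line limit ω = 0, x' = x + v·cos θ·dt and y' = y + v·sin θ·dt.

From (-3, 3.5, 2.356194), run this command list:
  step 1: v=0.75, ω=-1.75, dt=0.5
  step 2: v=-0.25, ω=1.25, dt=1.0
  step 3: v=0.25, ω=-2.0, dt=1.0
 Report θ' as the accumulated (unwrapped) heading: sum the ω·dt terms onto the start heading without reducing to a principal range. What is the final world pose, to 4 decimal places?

step 1: θ'=1.4812 (R=-0.4286) → pose (-3.1238, 3.8414, 1.4812)
step 2: θ'=2.7312 (R=-0.2000) → pose (-3.0044, 3.6401, 2.7312)
step 3: θ'=0.7312 (R=-0.1250) → pose (-3.0380, 3.8478, 0.7312)

(-3.0380, 3.8478, 0.7312)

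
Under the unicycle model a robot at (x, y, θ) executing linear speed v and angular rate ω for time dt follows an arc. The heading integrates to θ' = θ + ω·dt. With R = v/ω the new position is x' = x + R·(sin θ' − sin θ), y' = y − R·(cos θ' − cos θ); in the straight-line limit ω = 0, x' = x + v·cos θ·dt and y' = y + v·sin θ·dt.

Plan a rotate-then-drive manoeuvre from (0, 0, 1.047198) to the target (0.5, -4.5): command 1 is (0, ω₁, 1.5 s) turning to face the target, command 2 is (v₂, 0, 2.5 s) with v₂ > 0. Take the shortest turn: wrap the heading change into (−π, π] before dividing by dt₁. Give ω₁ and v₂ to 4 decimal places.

heading to target = atan2(-4.5−0, 0.5−0) = -1.4601
Δθ = wrap(-1.4601 − 1.0472) = -2.5073; ω₁ = Δθ/dt₁ = -1.6716
distance = √((0.5−0)² + (-4.5−0)²) = 4.5277; v₂ = distance/dt₂ = 1.8111

ω₁ = -1.6716, v₂ = 1.8111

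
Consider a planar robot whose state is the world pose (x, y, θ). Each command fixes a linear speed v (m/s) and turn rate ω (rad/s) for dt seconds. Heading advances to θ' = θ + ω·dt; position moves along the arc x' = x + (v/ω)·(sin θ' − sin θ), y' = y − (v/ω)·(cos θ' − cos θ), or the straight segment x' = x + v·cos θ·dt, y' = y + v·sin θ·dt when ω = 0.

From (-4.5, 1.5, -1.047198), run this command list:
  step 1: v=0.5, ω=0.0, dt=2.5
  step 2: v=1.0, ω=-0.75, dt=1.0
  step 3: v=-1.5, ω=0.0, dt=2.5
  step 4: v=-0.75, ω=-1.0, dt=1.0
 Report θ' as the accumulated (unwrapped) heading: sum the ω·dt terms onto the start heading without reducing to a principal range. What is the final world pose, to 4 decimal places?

step 1: θ'=-1.0472 (straight) → pose (-3.8750, 0.4175, -1.0472)
step 2: θ'=-1.7972 (R=-1.3333) → pose (-3.7304, -0.5485, -1.7972)
step 3: θ'=-1.7972 (straight) → pose (-2.8886, 3.1058, -1.7972)
step 4: θ'=-2.7972 (R=0.7500) → pose (-2.4110, 3.6434, -2.7972)

(-2.4110, 3.6434, -2.7972)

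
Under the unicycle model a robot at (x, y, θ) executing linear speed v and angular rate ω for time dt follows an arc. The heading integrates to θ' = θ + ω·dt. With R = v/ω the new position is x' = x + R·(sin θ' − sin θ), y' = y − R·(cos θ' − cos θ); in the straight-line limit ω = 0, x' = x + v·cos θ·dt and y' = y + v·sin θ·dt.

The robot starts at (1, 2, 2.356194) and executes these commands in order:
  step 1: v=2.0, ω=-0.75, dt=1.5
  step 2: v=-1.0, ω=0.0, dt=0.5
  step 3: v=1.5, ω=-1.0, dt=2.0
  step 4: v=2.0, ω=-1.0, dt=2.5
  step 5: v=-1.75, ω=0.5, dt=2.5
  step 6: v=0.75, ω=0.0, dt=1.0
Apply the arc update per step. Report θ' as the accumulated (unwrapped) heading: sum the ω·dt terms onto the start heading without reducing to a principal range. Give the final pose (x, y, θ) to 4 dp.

(4.2914, 2.7392, -2.0188)

step 1: θ'=1.2312 (R=-2.6667) → pose (0.3713, 4.7739, 1.2312)
step 2: θ'=1.2312 (straight) → pose (0.2047, 4.3025, 1.2312)
step 3: θ'=-0.7688 (R=-1.5000) → pose (2.6619, 4.8809, -0.7688)
step 4: θ'=-3.2688 (R=-2.0000) → pose (1.0176, 1.4596, -3.2688)
step 5: θ'=-2.0188 (R=-3.5000) → pose (4.6163, 3.4152, -2.0188)
step 6: θ'=-2.0188 (straight) → pose (4.2914, 2.7392, -2.0188)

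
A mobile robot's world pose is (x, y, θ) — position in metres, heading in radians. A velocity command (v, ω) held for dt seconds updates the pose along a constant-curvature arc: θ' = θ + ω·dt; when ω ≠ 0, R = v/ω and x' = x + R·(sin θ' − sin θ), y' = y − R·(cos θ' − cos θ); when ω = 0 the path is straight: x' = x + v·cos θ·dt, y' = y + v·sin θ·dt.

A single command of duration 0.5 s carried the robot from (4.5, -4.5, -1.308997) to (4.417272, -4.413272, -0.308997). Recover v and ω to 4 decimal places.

Δθ = -0.308997 − -1.308997 = 1.000000
ω = Δθ/dt = 1.000000/0.5 = 2.0000
R = −Δy/(cos θ' − cos θ) = -0.1250
v = R·ω = -0.1250·2.0000 = -0.2500

v = -0.2500, ω = 2.0000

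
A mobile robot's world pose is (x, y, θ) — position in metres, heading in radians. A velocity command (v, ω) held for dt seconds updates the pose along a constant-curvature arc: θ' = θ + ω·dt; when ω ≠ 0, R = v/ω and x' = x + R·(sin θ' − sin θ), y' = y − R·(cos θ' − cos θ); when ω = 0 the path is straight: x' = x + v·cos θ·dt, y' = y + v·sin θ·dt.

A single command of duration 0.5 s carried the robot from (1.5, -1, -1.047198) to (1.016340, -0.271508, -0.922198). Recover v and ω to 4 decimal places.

v = -1.7500, ω = 0.2500

Δθ = -0.922198 − -1.047198 = 0.125000
ω = Δθ/dt = 0.125000/0.5 = 0.2500
R = −Δy/(cos θ' − cos θ) = -7.0000
v = R·ω = -7.0000·0.2500 = -1.7500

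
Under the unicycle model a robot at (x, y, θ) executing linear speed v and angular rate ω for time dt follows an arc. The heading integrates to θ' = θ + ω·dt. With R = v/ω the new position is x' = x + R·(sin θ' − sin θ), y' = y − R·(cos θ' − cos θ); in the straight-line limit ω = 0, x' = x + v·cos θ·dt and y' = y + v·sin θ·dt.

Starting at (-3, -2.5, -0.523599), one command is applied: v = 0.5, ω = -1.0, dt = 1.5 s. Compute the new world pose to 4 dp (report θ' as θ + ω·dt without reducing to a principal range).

(-2.8004, -3.1518, -2.0236)

θ' = -0.5236 + -1.0·1.5 = -2.0236
R = v/ω = 0.5/-1.0 = -0.5000
x' = -3 + -0.5000·(sin -2.0236 − sin -0.5236) = -2.8004
y' = -2.5 − -0.5000·(cos -2.0236 − cos -0.5236) = -3.1518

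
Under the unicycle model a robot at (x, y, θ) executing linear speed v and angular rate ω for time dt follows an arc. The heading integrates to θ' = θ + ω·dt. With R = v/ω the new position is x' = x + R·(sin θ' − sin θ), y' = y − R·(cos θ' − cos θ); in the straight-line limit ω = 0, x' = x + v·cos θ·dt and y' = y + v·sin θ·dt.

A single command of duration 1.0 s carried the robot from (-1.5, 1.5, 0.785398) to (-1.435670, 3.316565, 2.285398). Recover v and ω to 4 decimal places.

Δθ = 2.285398 − 0.785398 = 1.500000
ω = Δθ/dt = 1.500000/1.0 = 1.5000
R = −Δy/(cos θ' − cos θ) = 1.3333
v = R·ω = 1.3333·1.5000 = 2.0000

v = 2.0000, ω = 1.5000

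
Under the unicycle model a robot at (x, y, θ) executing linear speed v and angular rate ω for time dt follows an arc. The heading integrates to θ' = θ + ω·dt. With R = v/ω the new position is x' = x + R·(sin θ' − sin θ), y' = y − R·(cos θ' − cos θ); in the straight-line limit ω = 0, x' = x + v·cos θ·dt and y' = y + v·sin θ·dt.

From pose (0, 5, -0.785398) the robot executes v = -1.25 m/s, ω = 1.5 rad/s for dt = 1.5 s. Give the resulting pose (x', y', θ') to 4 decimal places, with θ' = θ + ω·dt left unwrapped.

(-1.4179, 4.4991, 1.4646)

θ' = -0.7854 + 1.5·1.5 = 1.4646
R = v/ω = -1.25/1.5 = -0.8333
x' = 0 + -0.8333·(sin 1.4646 − sin -0.7854) = -1.4179
y' = 5 − -0.8333·(cos 1.4646 − cos -0.7854) = 4.4991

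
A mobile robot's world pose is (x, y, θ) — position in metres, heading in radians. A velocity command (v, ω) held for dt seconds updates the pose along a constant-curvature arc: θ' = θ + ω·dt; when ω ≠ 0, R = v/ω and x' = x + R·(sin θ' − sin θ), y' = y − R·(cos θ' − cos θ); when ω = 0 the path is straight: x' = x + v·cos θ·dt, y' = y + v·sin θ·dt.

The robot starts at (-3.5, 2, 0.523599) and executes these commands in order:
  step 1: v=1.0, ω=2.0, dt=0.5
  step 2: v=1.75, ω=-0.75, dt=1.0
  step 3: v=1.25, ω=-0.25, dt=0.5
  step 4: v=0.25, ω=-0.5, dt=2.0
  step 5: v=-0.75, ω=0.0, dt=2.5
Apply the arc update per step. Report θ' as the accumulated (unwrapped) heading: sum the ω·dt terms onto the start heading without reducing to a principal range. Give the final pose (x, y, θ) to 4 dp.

step 1: θ'=1.5236 (R=0.5000) → pose (-3.2506, 2.4094, 1.5236)
step 2: θ'=0.7736 (R=-2.3333) → pose (-2.5502, 3.9686, 0.7736)
step 3: θ'=0.6486 (R=-5.0000) → pose (-2.0769, 4.3763, 0.6486)
step 4: θ'=-0.3514 (R=-0.5000) → pose (-1.6028, 4.4472, -0.3514)
step 5: θ'=-0.3514 (straight) → pose (-3.3632, 5.0926, -0.3514)

(-3.3632, 5.0926, -0.3514)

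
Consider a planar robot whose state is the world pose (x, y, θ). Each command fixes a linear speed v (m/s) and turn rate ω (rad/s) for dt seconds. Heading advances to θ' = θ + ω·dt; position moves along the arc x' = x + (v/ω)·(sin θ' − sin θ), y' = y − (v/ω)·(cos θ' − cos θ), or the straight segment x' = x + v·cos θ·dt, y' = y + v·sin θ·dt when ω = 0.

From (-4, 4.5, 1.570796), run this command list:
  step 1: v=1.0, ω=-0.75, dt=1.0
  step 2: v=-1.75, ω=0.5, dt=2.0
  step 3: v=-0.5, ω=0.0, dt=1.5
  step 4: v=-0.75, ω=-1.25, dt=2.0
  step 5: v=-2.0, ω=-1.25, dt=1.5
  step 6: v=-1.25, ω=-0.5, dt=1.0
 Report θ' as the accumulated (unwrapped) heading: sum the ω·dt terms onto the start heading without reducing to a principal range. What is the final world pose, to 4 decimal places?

step 1: θ'=0.8208 (R=-1.3333) → pose (-3.6423, 5.4089, 0.8208)
step 2: θ'=1.8208 (R=-3.5000) → pose (-4.4725, 2.1572, 1.8208)
step 3: θ'=1.8208 (straight) → pose (-4.2870, 1.4305, 1.8208)
step 4: θ'=-0.6792 (R=0.6000) → pose (-5.2452, 0.8152, -0.6792)
step 5: θ'=-2.5542 (R=1.6000) → pose (-5.1269, 3.3920, -2.5542)
step 6: θ'=-3.0542 (R=2.5000) → pose (-3.9596, 3.8015, -3.0542)

(-3.9596, 3.8015, -3.0542)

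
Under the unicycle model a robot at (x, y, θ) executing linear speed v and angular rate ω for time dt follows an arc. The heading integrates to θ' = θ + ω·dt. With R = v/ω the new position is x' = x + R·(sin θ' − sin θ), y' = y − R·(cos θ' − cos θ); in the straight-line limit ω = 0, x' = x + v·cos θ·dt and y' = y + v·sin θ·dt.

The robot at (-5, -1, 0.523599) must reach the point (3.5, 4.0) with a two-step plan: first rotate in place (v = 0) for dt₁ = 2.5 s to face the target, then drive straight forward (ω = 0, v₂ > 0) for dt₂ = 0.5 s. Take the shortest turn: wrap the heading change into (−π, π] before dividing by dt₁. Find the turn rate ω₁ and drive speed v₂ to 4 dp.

ω₁ = 0.0033, v₂ = 19.7231

heading to target = atan2(4−-1, 3.5−-5) = 0.5317
Δθ = wrap(0.5317 − 0.5236) = 0.0081; ω₁ = Δθ/dt₁ = 0.0033
distance = √((3.5−-5)² + (4−-1)²) = 9.8615; v₂ = distance/dt₂ = 19.7231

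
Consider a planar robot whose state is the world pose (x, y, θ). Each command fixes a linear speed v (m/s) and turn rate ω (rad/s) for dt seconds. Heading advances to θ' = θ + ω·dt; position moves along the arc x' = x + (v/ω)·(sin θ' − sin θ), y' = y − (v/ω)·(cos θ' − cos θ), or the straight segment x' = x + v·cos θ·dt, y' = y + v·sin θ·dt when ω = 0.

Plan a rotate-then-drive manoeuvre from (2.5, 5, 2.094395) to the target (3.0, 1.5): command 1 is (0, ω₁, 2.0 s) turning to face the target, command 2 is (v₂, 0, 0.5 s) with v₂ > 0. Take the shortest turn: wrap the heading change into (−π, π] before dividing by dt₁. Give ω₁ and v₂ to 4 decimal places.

heading to target = atan2(1.5−5, 3−2.5) = -1.4289
Δθ = wrap(-1.4289 − 2.0944) = 2.7599; ω₁ = Δθ/dt₁ = 1.3799
distance = √((3−2.5)² + (1.5−5)²) = 3.5355; v₂ = distance/dt₂ = 7.0711

ω₁ = 1.3799, v₂ = 7.0711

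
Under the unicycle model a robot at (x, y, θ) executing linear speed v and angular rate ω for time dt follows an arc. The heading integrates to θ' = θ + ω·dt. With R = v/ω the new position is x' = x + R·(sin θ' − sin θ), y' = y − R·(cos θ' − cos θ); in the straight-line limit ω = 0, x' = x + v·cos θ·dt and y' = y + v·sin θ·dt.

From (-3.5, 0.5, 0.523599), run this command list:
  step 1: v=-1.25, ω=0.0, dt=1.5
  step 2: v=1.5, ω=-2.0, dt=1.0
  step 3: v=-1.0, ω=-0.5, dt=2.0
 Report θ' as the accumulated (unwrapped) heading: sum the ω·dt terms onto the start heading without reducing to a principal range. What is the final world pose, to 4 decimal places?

step 1: θ'=0.5236 (straight) → pose (-5.1238, -0.4375, 0.5236)
step 2: θ'=-1.4764 (R=-0.7500) → pose (-4.0021, -1.0163, -1.4764)
step 3: θ'=-2.4764 (R=2.0000) → pose (-3.2455, 0.7458, -2.4764)

(-3.2455, 0.7458, -2.4764)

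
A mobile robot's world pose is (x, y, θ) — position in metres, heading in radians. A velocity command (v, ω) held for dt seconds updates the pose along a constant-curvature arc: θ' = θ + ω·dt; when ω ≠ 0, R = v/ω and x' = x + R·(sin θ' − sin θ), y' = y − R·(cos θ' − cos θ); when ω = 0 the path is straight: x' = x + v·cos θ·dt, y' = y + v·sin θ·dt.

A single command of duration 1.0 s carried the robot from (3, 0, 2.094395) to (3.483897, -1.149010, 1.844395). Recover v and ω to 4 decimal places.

Δθ = 1.844395 − 2.094395 = -0.250000
ω = Δθ/dt = -0.250000/1.0 = -0.2500
R = −Δy/(cos θ' − cos θ) = 5.0000
v = R·ω = 5.0000·-0.2500 = -1.2500

v = -1.2500, ω = -0.2500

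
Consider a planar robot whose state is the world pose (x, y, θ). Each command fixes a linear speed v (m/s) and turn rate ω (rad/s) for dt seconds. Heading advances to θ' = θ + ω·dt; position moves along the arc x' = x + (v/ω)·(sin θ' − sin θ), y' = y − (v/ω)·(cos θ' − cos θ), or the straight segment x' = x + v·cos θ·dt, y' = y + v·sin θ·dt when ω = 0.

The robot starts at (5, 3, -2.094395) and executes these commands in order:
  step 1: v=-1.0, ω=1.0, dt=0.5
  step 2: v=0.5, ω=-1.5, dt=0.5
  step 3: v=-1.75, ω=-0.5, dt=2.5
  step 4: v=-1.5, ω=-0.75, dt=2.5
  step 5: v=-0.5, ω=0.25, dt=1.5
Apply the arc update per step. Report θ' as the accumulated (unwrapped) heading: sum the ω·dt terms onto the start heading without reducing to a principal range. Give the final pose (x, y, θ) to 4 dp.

step 1: θ'=-1.5944 (R=-1.0000) → pose (5.1337, 3.4764, -1.5944)
step 2: θ'=-2.3444 (R=-0.3333) → pose (5.0389, 3.2514, -2.3444)
step 3: θ'=-3.5944 (R=3.5000) → pose (9.0740, 3.9532, -3.5944)
step 4: θ'=-5.4694 (R=2.0000) → pose (9.6528, 0.7812, -5.4694)
step 5: θ'=-5.0944 (R=-2.0000) → pose (9.2508, 0.1533, -5.0944)

(9.2508, 0.1533, -5.0944)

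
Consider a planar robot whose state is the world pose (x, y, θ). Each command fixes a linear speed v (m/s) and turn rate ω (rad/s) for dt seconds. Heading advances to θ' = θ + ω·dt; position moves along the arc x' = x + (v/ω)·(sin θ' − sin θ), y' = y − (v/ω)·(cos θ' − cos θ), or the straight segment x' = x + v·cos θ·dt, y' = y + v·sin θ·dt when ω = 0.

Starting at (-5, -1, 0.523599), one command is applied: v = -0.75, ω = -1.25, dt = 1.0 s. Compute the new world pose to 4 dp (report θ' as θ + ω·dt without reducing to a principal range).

(-5.6985, -0.9289, -0.7264)

θ' = 0.5236 + -1.25·1.0 = -0.7264
R = v/ω = -0.75/-1.25 = 0.6000
x' = -5 + 0.6000·(sin -0.7264 − sin 0.5236) = -5.6985
y' = -1 − 0.6000·(cos -0.7264 − cos 0.5236) = -0.9289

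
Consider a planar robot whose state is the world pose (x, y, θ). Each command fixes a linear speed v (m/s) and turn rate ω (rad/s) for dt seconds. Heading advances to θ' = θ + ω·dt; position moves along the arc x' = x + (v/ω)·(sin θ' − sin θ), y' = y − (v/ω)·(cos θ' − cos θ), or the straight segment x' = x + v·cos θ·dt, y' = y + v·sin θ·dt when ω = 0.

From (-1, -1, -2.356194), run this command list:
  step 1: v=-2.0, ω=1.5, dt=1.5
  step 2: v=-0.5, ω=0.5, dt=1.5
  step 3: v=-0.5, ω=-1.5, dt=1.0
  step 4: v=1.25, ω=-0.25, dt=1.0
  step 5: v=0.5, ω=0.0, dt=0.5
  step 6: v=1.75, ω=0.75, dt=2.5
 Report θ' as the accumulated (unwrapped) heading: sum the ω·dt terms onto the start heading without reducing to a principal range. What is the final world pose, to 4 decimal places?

(1.5540, -0.7691, 0.7688)

step 1: θ'=-0.1062 (R=-1.3333) → pose (-1.8015, 1.2686, -0.1062)
step 2: θ'=0.6438 (R=-1.0000) → pose (-2.5077, 1.0741, 0.6438)
step 3: θ'=-0.8562 (R=0.3333) → pose (-2.9596, 1.1222, -0.8562)
step 4: θ'=-1.1062 (R=-5.0000) → pose (-2.2664, 0.0860, -1.1062)
step 5: θ'=-1.1062 (straight) → pose (-2.1543, -0.1375, -1.1062)
step 6: θ'=0.7688 (R=2.3333) → pose (1.5540, -0.7691, 0.7688)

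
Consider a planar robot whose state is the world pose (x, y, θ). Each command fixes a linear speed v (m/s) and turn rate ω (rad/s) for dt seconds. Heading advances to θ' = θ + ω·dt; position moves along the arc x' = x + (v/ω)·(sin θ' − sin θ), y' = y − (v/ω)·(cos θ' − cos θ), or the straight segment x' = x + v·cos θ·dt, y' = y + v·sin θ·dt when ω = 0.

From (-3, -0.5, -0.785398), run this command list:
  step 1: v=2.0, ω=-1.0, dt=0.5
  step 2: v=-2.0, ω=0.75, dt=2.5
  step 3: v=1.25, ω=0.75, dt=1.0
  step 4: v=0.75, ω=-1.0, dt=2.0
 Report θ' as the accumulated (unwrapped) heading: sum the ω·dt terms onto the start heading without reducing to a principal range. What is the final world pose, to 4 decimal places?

(-4.6509, 1.5384, -0.6604)

step 1: θ'=-1.2854 (R=-2.0000) → pose (-2.4951, -1.3511, -1.2854)
step 2: θ'=0.5896 (R=-2.6667) → pose (-6.5367, 0.1145, 0.5896)
step 3: θ'=1.3396 (R=1.6667) → pose (-5.8411, 1.1179, 1.3396)
step 4: θ'=-0.6604 (R=-0.7500) → pose (-4.6509, 1.5384, -0.6604)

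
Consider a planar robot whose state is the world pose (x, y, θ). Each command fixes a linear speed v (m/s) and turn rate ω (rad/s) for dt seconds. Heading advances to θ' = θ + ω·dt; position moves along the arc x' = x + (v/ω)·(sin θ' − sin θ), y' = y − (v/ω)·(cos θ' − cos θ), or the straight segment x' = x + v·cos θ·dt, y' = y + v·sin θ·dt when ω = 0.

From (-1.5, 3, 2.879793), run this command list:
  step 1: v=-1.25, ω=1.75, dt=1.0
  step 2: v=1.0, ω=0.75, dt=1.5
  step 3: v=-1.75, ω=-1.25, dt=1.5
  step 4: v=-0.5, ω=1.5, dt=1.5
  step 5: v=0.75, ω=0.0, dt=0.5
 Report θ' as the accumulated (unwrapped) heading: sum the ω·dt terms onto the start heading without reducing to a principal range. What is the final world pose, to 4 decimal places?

step 1: θ'=4.6298 (R=-0.7143) → pose (-0.6033, 3.6310, 4.6298)
step 2: θ'=5.7548 (R=1.3333) → pose (0.0533, 2.3695, 5.7548)
step 3: θ'=3.8798 (R=1.4000) → pose (-0.1830, 4.6141, 3.8798)
step 4: θ'=6.1298 (R=-0.3333) → pose (-0.3564, 5.1901, 6.1298)
step 5: θ'=6.1298 (straight) → pose (0.0142, 5.1328, 6.1298)

(0.0142, 5.1328, 6.1298)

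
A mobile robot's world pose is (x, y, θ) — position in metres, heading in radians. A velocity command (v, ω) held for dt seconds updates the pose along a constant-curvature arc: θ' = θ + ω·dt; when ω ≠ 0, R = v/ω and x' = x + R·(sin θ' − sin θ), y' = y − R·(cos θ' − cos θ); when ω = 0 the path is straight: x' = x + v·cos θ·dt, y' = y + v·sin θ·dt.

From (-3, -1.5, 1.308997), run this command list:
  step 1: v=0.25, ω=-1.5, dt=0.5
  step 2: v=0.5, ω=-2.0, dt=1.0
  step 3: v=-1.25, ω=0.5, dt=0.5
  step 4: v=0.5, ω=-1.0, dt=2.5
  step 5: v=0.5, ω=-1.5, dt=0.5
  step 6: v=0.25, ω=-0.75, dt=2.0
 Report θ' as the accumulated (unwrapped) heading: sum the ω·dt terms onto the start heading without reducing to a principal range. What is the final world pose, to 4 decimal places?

step 1: θ'=0.5590 (R=-0.1667) → pose (-2.9274, -1.4018, 0.5590)
step 2: θ'=-1.4410 (R=-0.2500) → pose (-2.5469, -1.5814, -1.4410)
step 3: θ'=-1.1910 (R=-2.5000) → pose (-2.7040, -0.9782, -1.1910)
step 4: θ'=-3.6910 (R=-0.5000) → pose (-3.4295, -1.5900, -3.6910)
step 5: θ'=-4.4410 (R=-0.3333) → pose (-3.5766, -1.3950, -4.4410)
step 6: θ'=-5.9410 (R=-0.3333) → pose (-3.3673, -0.9917, -5.9410)

(-3.3673, -0.9917, -5.9410)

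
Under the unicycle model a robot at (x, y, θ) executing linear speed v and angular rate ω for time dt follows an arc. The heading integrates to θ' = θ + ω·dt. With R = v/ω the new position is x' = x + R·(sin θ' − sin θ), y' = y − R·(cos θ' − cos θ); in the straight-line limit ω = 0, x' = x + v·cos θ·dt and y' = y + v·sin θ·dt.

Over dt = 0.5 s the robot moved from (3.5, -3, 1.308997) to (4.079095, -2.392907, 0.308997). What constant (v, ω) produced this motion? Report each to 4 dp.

Δθ = 0.308997 − 1.308997 = -1.000000
ω = Δθ/dt = -1.000000/0.5 = -2.0000
R = −Δy/(cos θ' − cos θ) = -0.8750
v = R·ω = -0.8750·-2.0000 = 1.7500

v = 1.7500, ω = -2.0000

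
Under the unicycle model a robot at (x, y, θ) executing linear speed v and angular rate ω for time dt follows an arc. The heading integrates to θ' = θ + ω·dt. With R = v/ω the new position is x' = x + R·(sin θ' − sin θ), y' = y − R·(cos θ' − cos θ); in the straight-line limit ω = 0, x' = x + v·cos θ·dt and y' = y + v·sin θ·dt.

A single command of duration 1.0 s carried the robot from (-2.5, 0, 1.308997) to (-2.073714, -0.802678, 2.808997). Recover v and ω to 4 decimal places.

v = -1.0000, ω = 1.5000

Δθ = 2.808997 − 1.308997 = 1.500000
ω = Δθ/dt = 1.500000/1.0 = 1.5000
R = −Δy/(cos θ' − cos θ) = -0.6667
v = R·ω = -0.6667·1.5000 = -1.0000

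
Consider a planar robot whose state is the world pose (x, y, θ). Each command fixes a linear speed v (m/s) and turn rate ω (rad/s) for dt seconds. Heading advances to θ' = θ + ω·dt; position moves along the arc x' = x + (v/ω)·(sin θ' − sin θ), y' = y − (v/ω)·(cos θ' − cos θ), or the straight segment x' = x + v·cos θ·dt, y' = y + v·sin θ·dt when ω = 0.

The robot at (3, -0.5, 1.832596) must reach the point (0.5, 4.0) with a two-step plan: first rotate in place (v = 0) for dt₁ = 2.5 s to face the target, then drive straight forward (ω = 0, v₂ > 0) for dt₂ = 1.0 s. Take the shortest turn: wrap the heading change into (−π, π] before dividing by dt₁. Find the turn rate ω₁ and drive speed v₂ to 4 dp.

heading to target = atan2(4−-0.5, 0.5−3) = 2.0779
Δθ = wrap(2.0779 − 1.8326) = 0.2453; ω₁ = Δθ/dt₁ = 0.0981
distance = √((0.5−3)² + (4−-0.5)²) = 5.1478; v₂ = distance/dt₂ = 5.1478

ω₁ = 0.0981, v₂ = 5.1478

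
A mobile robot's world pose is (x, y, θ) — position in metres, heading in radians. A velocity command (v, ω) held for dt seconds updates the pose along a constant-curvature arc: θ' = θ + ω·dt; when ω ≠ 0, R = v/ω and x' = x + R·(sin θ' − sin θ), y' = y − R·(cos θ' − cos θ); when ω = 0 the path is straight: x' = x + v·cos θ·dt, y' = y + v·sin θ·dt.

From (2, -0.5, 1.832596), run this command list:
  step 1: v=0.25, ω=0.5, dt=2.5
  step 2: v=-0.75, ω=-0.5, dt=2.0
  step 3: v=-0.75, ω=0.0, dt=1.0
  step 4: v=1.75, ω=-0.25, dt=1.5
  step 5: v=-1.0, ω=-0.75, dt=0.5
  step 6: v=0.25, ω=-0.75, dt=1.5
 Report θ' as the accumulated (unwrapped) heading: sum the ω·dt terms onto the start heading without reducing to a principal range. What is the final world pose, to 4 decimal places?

(2.5317, 0.6778, 0.2076)

step 1: θ'=3.0826 (R=0.5000) → pose (1.5465, -0.1303, 3.0826)
step 2: θ'=2.0826 (R=1.5000) → pose (2.7659, -0.8930, 2.0826)
step 3: θ'=2.0826 (straight) → pose (3.1332, -1.5469, 2.0826)
step 4: θ'=1.7076 (R=-7.0000) → pose (2.3016, 0.9267, 1.7076)
step 5: θ'=1.3326 (R=1.3333) → pose (2.2764, 0.4302, 1.3326)
step 6: θ'=0.2076 (R=-0.3333) → pose (2.5317, 0.6778, 0.2076)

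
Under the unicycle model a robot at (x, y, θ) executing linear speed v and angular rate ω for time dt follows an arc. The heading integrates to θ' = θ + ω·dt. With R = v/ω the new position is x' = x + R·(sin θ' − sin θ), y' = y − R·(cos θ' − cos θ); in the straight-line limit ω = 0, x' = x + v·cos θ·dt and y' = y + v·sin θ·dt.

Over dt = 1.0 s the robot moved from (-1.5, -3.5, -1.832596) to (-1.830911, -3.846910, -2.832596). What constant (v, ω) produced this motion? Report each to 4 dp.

Δθ = -2.832596 − -1.832596 = -1.000000
ω = Δθ/dt = -1.000000/1.0 = -1.0000
R = −Δy/(cos θ' − cos θ) = -0.5000
v = R·ω = -0.5000·-1.0000 = 0.5000

v = 0.5000, ω = -1.0000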